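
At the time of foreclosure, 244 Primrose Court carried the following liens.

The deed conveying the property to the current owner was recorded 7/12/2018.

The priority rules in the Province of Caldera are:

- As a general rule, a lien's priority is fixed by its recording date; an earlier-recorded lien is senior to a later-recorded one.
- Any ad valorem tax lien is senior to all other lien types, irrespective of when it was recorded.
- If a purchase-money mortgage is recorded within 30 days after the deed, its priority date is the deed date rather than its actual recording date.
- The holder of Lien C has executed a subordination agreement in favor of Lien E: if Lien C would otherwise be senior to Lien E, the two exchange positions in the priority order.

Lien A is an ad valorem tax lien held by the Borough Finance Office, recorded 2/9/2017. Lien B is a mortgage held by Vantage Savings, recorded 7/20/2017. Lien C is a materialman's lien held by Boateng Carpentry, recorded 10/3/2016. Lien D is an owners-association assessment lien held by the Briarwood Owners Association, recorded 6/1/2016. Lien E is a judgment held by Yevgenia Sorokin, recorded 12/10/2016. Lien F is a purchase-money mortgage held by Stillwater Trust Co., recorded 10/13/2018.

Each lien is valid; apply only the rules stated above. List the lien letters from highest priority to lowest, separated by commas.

A, D, E, C, B, F

Adjusting effective dates: F was recorded 93 days after the deed, outside the 30-day window, so it keeps its recording date.
A, as an ad valorem tax lien, has superpriority and ranks first.
Ordering the rest by effective date: D (6/1/2016), C (10/3/2016), E (12/10/2016), B (7/20/2017), F (10/13/2018).
The subordination applies — C was senior to E — so C and E swap.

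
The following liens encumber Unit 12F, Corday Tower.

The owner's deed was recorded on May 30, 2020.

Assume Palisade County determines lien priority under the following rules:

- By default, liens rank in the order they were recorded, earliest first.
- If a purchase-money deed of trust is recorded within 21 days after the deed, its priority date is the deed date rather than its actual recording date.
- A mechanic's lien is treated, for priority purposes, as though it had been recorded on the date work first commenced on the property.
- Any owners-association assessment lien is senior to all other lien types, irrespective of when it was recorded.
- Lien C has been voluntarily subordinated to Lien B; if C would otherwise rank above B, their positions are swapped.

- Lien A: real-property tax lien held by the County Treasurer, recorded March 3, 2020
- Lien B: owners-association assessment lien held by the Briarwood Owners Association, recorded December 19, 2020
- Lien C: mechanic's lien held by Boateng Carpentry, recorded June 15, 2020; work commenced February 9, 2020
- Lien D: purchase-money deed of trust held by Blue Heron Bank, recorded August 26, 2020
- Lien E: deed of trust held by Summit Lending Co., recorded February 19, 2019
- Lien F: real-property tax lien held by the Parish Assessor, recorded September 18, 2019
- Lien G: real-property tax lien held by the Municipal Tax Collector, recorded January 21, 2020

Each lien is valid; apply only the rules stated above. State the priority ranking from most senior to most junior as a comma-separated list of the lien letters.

Adjusting effective dates: C's effective date is February 9, 2020, when work began; D was recorded 88 days after the deed, outside the 21-day window, so it keeps its recording date.
As an owners-association assessment lien, B is senior to every other lien.
Among the remaining liens, by effective date: E (February 19, 2019), F (September 18, 2019), G (January 21, 2020), C (February 9, 2020), A (March 3, 2020), D (August 26, 2020).
C already ranks below B; the subordination has no effect.

B, E, F, G, C, A, D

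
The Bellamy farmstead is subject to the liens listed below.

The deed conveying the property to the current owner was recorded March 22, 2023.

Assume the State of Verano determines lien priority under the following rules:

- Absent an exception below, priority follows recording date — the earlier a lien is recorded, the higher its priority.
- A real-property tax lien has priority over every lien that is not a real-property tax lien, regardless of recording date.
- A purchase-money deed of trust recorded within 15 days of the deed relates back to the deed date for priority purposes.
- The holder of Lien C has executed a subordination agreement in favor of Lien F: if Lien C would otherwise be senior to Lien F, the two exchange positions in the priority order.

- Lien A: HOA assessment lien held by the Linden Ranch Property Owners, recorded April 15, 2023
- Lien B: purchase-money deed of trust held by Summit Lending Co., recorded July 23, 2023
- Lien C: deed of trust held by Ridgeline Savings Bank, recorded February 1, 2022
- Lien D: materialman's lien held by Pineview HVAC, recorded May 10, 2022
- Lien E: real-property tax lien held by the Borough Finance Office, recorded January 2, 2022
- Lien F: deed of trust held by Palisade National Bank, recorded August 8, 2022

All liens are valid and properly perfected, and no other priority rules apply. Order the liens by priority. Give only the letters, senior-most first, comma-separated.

Effective dates: B missed the 15-day window (123 days after the deed), so its recording date stands.
E, as a real-property tax lien, has superpriority and ranks first.
The other liens, earliest effective date first: C (February 1, 2022), D (May 10, 2022), F (August 8, 2022), A (April 15, 2023), B (July 23, 2023).
C is senior to F before the subordination, so the two trade places.

E, F, D, C, A, B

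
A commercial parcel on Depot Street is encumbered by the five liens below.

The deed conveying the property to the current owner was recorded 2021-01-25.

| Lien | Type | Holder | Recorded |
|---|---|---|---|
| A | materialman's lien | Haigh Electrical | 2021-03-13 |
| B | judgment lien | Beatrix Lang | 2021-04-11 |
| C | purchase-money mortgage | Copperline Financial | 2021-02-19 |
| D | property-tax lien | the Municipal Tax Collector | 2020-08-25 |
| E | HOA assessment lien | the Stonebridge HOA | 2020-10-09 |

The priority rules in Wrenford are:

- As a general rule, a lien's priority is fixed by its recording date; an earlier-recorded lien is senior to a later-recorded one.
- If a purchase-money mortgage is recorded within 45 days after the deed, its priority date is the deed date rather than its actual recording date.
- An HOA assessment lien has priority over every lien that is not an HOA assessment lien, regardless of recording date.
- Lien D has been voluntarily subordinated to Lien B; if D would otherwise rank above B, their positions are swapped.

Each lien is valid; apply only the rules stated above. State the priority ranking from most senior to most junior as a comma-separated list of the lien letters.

Effective dates after the stated exceptions: C relates back to the deed date 2021-01-25.
E, as an HOA assessment lien, has superpriority and ranks first.
Ordering the rest by effective date: D (2020-08-25), C (2021-01-25), A (2021-03-13), B (2021-04-11).
Because D would otherwise rank above B, the subordination swaps them.

E, B, C, A, D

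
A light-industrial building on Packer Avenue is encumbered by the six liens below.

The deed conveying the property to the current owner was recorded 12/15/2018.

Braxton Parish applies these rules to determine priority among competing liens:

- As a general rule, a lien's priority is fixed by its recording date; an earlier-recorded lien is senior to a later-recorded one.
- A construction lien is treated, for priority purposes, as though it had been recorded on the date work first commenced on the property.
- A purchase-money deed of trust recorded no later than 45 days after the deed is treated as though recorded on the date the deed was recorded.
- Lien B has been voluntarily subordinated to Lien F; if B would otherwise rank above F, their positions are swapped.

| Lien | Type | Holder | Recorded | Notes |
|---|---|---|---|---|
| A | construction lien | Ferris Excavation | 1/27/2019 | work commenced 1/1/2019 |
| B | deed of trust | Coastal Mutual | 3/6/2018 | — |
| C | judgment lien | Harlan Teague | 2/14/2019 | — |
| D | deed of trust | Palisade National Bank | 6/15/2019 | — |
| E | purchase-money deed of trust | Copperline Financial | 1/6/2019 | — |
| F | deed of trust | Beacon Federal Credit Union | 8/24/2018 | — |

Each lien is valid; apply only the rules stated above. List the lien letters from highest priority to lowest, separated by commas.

F, B, E, A, C, D

Effective dates: A is treated as recorded 1/1/2019, the work-commencement date; E's effective date is the deed date, 12/15/2018.
By effective date: B (3/6/2018), F (8/24/2018), E (12/15/2018), A (1/1/2019), C (2/14/2019), D (6/15/2019).
Because B would otherwise rank above F, the subordination swaps them.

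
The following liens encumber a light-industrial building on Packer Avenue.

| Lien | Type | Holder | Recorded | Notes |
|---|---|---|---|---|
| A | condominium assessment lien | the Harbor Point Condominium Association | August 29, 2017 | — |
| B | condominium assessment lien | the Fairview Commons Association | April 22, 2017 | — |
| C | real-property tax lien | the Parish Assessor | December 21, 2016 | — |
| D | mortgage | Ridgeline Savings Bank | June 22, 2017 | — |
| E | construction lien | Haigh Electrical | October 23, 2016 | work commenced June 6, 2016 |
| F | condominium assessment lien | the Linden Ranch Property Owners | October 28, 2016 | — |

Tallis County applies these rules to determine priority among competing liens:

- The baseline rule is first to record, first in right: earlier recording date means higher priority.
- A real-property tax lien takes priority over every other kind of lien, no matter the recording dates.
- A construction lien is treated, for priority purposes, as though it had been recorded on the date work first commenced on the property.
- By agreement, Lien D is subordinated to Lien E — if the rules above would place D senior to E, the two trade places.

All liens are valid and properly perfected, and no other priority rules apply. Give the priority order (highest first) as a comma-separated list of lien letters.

First, effective dates: E relates back to June 6, 2016 (work commenced).
C, as a real-property tax lien, has superpriority and ranks first.
Ordering the rest by effective date: E (June 6, 2016), F (October 28, 2016), B (April 22, 2017), D (June 22, 2017), A (August 29, 2017).
D already ranks below E; the subordination has no effect.

C, E, F, B, D, A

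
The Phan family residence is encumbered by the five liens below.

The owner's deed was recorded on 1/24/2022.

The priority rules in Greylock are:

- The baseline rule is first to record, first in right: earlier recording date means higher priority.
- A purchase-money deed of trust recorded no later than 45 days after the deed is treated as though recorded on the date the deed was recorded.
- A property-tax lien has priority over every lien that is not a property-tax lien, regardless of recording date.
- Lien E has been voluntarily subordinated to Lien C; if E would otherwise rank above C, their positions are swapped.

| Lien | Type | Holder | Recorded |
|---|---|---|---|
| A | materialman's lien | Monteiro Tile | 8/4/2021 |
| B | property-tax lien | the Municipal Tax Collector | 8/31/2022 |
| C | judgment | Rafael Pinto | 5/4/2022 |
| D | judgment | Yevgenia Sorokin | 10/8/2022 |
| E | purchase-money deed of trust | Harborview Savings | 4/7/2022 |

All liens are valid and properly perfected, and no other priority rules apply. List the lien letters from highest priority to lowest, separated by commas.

B, A, C, E, D

First, effective dates: E was recorded 73 days after the deed, outside the 45-day window, so it keeps its recording date.
As a property-tax lien, B is senior to every other lien.
Among the remaining liens, by effective date: A (8/4/2021), E (4/7/2022), C (5/4/2022), D (10/8/2022).
E is senior to C before the subordination, so the two trade places.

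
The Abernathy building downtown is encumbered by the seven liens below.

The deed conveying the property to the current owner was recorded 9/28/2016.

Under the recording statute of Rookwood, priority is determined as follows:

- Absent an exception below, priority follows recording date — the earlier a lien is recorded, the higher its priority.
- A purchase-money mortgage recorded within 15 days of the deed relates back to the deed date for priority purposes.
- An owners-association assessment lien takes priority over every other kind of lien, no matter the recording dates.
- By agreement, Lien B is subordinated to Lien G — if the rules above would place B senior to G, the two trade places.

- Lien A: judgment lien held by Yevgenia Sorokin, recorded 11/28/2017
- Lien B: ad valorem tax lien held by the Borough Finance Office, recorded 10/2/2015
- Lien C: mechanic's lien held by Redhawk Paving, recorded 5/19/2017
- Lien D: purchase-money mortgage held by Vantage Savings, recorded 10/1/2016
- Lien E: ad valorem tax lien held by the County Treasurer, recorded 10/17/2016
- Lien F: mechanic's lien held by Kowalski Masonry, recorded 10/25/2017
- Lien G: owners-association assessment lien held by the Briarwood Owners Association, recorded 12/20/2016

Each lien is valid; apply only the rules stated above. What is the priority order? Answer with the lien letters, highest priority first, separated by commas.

G, B, D, E, C, F, A

Effective dates: D's effective date is the deed date, 9/28/2016.
As an owners-association assessment lien, G is senior to every other lien.
Ordering the rest by effective date: B (10/2/2015), D (9/28/2016), E (10/17/2016), C (5/19/2017), F (10/25/2017), A (11/28/2017).
B is already junior to G, so the subordination agreement changes nothing.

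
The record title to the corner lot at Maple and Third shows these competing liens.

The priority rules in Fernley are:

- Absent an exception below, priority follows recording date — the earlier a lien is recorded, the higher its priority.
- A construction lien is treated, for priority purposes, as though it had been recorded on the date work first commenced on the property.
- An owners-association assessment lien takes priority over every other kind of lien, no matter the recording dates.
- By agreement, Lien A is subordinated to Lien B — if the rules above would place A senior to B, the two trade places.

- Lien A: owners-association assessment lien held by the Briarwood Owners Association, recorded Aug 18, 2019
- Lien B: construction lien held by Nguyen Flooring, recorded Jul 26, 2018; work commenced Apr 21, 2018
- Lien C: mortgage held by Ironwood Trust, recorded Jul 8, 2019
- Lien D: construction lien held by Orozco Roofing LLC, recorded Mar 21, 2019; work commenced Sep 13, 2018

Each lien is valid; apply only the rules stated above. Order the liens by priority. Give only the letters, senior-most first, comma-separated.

Adjusting effective dates: B relates back to Apr 21, 2018 (work commenced); D's effective date is Sep 13, 2018, when work began.
A, as an owners-association assessment lien, has superpriority and ranks first.
The other liens, earliest effective date first: B (Apr 21, 2018), D (Sep 13, 2018), C (Jul 8, 2019).
A would otherwise be senior to B, so under the subordination agreement A and B exchange positions.

B, A, D, C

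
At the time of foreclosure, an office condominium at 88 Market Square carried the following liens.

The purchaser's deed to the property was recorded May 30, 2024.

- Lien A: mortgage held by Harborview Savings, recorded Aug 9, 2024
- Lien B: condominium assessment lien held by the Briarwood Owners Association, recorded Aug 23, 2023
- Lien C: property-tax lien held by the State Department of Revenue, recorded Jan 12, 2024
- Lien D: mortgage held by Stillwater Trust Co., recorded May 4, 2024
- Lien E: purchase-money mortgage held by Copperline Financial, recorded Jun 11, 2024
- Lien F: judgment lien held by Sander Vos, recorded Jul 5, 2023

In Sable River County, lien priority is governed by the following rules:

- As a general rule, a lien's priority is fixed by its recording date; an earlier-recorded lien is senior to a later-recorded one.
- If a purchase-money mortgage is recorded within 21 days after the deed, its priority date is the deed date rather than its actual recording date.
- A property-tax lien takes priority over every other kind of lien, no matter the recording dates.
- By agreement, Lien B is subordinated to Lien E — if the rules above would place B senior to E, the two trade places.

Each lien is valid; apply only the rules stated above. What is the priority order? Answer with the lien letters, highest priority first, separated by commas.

C, F, E, D, B, A

Effective dates: E relates back to the deed date May 30, 2024.
C, as a property-tax lien, has superpriority and ranks first.
Remaining liens by effective date: F (Jul 5, 2023), B (Aug 23, 2023), D (May 4, 2024), E (May 30, 2024), A (Aug 9, 2024).
B would otherwise be senior to E, so under the subordination agreement B and E exchange positions.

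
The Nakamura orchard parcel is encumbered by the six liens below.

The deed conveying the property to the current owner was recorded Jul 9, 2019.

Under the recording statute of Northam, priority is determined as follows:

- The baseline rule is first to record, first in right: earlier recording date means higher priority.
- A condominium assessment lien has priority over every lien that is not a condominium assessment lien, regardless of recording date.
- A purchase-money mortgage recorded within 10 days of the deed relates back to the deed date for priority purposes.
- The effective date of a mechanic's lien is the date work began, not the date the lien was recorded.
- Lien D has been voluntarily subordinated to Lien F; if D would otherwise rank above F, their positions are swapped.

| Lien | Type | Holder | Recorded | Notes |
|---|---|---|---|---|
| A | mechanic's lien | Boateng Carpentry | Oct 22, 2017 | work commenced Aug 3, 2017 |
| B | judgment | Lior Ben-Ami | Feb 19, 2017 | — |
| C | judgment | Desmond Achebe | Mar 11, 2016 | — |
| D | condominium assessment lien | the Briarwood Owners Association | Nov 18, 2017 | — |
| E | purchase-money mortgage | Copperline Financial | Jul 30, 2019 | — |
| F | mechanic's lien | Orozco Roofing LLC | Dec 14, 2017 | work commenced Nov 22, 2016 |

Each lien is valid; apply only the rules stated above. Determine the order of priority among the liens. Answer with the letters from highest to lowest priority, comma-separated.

F, C, D, B, A, E

Adjusting effective dates: A relates back to Aug 3, 2017 (work commenced); E was recorded 21 days after the deed, outside the 10-day window, so it keeps its recording date; F is treated as recorded Nov 22, 2016, the work-commencement date.
As a condominium assessment lien, D is senior to every other lien.
The other liens, earliest effective date first: C (Mar 11, 2016), F (Nov 22, 2016), B (Feb 19, 2017), A (Aug 3, 2017), E (Jul 30, 2019).
D would otherwise be senior to F, so under the subordination agreement D and F exchange positions.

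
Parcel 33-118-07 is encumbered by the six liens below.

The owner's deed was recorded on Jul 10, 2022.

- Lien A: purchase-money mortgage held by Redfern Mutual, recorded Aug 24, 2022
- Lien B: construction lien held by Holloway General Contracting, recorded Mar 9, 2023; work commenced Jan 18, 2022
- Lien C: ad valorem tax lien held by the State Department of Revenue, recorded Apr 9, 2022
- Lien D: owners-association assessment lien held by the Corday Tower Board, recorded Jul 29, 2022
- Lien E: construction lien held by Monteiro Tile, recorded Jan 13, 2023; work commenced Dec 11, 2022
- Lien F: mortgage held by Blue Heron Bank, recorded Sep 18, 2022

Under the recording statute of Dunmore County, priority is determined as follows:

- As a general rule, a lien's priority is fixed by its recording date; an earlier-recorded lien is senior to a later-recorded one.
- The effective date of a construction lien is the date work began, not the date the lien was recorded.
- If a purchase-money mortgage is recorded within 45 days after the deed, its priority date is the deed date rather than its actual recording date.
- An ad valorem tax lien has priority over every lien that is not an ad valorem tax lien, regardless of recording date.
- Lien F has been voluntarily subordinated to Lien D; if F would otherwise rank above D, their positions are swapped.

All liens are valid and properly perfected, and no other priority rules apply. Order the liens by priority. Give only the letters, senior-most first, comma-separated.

C, B, A, D, F, E

Effective dates after the stated exceptions: A's effective date is the deed date, Jul 10, 2022; B relates back to Jan 18, 2022 (work commenced); E relates back to Dec 11, 2022 (work commenced).
C is an ad valorem tax lien, so it outranks all other liens regardless of date.
Ordering the rest by effective date: B (Jan 18, 2022), A (Jul 10, 2022), D (Jul 29, 2022), F (Sep 18, 2022), E (Dec 11, 2022).
F is already junior to D, so the subordination agreement changes nothing.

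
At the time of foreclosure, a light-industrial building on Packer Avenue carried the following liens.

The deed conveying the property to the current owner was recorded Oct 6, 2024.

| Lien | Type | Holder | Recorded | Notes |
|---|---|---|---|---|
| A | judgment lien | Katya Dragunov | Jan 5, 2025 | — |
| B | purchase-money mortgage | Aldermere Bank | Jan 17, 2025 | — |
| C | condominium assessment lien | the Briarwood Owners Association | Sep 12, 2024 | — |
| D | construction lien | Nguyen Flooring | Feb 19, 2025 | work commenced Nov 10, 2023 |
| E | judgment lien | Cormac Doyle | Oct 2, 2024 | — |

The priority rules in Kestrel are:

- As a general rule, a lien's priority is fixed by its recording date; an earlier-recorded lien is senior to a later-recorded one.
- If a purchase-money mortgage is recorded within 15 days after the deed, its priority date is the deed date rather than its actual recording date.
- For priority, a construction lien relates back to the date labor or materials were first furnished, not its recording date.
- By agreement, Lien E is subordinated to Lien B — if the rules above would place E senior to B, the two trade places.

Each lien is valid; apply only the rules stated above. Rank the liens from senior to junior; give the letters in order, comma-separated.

Adjusting effective dates: B was recorded 103 days after the deed — beyond 15 days — so no relation-back applies; D is treated as recorded Nov 10, 2023, the work-commencement date.
Sorted by effective date: D (Nov 10, 2023), C (Sep 12, 2024), E (Oct 2, 2024), A (Jan 5, 2025), B (Jan 17, 2025).
The subordination applies — E was senior to B — so E and B swap.

D, C, B, A, E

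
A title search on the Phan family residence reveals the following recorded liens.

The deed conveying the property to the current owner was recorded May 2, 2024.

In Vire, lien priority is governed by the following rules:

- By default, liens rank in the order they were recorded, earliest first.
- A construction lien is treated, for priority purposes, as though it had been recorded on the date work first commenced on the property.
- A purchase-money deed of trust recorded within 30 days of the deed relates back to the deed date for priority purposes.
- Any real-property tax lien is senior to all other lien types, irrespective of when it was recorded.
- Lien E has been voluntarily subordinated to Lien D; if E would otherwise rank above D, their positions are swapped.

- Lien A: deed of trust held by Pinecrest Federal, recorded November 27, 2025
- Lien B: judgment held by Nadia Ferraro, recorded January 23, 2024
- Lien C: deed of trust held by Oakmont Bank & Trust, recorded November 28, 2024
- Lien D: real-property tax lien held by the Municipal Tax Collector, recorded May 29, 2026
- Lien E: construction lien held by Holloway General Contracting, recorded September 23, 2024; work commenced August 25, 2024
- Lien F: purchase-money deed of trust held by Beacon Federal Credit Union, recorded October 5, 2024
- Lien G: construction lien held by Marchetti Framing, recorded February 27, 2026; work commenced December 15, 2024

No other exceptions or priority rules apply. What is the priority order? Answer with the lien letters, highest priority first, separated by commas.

Effective dates after the stated exceptions: E relates back to August 25, 2024 (work commenced); F was recorded 156 days after the deed, outside the 30-day window, so it keeps its recording date; G's effective date is December 15, 2024, when work began.
D is a real-property tax lien, so it outranks all other liens regardless of date.
The other liens, earliest effective date first: B (January 23, 2024), E (August 25, 2024), F (October 5, 2024), C (November 28, 2024), G (December 15, 2024), A (November 27, 2025).
E is already junior to D, so the subordination agreement changes nothing.

D, B, E, F, C, G, A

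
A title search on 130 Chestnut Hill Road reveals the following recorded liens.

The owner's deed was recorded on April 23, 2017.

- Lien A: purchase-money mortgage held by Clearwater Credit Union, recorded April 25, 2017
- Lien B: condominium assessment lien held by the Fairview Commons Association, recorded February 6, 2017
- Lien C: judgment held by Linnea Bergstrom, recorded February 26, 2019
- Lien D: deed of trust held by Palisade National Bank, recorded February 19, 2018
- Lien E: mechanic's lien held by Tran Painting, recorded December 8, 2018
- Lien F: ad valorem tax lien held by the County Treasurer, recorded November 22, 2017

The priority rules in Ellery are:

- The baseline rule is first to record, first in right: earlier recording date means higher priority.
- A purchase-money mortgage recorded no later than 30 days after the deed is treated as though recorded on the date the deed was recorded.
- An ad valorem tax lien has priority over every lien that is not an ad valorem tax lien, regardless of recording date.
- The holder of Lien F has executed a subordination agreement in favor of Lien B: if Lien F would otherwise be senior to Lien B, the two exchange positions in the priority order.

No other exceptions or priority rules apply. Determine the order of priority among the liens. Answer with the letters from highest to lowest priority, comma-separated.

B, F, A, D, E, C

Effective dates after the stated exceptions: A was recorded within the 30-day window, so its effective date is the deed date April 23, 2017.
F is an ad valorem tax lien, so it outranks all other liens regardless of date.
The other liens, earliest effective date first: B (February 6, 2017), A (April 23, 2017), D (February 19, 2018), E (December 8, 2018), C (February 26, 2019).
Because F would otherwise rank above B, the subordination swaps them.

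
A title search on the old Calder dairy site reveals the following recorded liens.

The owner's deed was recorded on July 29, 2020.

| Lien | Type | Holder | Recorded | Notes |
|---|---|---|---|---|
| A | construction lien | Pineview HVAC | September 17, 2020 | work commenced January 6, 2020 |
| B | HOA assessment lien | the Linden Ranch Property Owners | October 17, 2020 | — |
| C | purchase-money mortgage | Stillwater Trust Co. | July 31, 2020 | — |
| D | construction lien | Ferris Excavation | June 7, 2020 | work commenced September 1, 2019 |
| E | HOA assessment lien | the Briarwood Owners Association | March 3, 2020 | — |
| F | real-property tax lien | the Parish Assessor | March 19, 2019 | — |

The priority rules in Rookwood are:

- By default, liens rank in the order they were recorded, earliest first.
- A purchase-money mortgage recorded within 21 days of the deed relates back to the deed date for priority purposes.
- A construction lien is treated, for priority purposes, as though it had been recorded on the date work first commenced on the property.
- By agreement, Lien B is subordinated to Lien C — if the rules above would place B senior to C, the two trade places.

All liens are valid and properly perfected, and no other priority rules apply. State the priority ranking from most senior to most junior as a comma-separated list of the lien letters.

F, D, A, E, C, B

Effective dates: A's effective date is January 6, 2020, when work began; C was recorded within the 21-day window, so its effective date is the deed date July 29, 2020; D's effective date is September 1, 2019, when work began.
By effective date: F (March 19, 2019), D (September 1, 2019), A (January 6, 2020), E (March 3, 2020), C (July 29, 2020), B (October 17, 2020).
Since B is not senior to C, the subordination leaves the order unchanged.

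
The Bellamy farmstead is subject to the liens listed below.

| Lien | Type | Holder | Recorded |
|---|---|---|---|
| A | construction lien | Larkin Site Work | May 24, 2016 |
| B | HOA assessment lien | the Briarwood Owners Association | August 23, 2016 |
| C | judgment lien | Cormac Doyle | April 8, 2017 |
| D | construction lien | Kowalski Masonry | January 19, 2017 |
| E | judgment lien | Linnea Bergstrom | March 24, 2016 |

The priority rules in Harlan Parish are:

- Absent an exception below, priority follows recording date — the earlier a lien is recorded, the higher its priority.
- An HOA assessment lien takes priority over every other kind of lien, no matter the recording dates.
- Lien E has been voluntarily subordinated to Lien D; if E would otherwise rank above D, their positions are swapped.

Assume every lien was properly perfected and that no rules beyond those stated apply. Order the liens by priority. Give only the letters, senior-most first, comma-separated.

B, D, A, E, C

B, as an HOA assessment lien, has superpriority and ranks first.
Ordering the rest by effective date: E (March 24, 2016), A (May 24, 2016), D (January 19, 2017), C (April 8, 2017).
Because E would otherwise rank above D, the subordination swaps them.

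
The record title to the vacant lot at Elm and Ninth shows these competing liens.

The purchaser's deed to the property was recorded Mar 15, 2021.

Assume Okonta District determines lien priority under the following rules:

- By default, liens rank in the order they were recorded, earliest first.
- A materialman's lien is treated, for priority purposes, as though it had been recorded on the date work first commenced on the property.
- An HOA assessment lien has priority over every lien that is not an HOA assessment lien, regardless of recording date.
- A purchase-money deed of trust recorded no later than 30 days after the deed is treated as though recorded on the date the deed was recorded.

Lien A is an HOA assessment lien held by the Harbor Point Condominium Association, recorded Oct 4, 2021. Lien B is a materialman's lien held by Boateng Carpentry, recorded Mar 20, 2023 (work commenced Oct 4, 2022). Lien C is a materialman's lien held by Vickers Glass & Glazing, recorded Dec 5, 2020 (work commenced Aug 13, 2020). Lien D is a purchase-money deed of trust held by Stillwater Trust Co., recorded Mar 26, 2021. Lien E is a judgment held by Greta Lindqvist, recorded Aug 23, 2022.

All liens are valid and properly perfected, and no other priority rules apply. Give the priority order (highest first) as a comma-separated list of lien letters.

First, effective dates: B is treated as recorded Oct 4, 2022, the work-commencement date; C relates back to Aug 13, 2020 (work commenced); D relates back to the deed date Mar 15, 2021.
A is an HOA assessment lien, so it outranks all other liens regardless of date.
Ordering the rest by effective date: C (Aug 13, 2020), D (Mar 15, 2021), E (Aug 23, 2022), B (Oct 4, 2022).

A, C, D, E, B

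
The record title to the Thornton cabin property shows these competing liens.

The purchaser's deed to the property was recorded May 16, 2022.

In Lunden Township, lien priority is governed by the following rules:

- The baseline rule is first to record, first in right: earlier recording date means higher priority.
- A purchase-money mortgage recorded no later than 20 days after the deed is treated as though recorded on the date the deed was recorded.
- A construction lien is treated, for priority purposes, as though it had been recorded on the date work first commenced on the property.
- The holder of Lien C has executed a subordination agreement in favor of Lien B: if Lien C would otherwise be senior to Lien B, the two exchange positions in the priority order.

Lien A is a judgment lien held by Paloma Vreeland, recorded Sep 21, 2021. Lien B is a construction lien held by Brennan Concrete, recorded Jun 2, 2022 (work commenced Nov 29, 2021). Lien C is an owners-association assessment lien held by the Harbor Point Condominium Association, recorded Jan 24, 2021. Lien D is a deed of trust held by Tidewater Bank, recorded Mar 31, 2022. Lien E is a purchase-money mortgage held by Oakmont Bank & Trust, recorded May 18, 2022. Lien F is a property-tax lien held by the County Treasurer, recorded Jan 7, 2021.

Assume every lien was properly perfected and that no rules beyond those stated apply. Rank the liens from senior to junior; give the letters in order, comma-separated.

Effective dates after the stated exceptions: B relates back to Nov 29, 2021 (work commenced); E relates back to the deed date May 16, 2022.
Ordering by effective date: F (Jan 7, 2021), C (Jan 24, 2021), A (Sep 21, 2021), B (Nov 29, 2021), D (Mar 31, 2022), E (May 16, 2022).
C would otherwise be senior to B, so under the subordination agreement C and B exchange positions.

F, B, A, C, D, E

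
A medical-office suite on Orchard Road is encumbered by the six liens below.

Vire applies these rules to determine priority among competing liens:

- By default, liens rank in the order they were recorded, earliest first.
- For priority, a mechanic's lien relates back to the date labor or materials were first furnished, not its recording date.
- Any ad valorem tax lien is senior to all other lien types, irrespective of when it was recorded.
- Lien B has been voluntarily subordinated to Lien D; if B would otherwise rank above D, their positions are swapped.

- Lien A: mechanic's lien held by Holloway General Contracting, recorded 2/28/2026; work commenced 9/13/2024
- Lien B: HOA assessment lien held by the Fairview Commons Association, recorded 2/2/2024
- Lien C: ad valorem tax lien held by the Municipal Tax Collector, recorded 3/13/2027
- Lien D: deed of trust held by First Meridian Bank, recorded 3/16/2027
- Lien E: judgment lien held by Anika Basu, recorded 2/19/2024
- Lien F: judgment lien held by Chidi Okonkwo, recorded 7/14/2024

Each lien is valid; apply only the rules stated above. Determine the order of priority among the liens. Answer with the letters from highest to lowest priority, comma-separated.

C, D, E, F, A, B

Effective dates after the stated exceptions: A's effective date is 9/13/2024, when work began.
C is an ad valorem tax lien, so it outranks all other liens regardless of date.
The other liens, earliest effective date first: B (2/2/2024), E (2/19/2024), F (7/14/2024), A (9/13/2024), D (3/16/2027).
Because B would otherwise rank above D, the subordination swaps them.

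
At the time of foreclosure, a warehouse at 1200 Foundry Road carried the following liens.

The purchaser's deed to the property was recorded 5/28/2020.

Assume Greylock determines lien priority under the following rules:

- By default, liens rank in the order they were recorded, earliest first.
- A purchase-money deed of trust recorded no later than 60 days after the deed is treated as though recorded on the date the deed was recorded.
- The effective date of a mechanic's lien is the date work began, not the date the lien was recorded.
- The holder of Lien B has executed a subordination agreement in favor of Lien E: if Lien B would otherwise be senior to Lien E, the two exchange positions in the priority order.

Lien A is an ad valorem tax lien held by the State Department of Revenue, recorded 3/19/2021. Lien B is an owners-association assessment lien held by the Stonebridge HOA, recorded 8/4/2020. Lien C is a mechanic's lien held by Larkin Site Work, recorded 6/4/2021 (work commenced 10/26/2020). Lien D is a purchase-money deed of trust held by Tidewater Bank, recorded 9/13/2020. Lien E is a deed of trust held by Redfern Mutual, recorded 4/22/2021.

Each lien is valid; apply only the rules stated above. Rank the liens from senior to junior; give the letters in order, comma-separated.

Effective dates: C relates back to 10/26/2020 (work commenced); D was recorded 108 days after the deed — beyond 60 days — so no relation-back applies.
By effective date, earliest first: B (8/4/2020), D (9/13/2020), C (10/26/2020), A (3/19/2021), E (4/22/2021).
B would otherwise be senior to E, so under the subordination agreement B and E exchange positions.

E, D, C, A, B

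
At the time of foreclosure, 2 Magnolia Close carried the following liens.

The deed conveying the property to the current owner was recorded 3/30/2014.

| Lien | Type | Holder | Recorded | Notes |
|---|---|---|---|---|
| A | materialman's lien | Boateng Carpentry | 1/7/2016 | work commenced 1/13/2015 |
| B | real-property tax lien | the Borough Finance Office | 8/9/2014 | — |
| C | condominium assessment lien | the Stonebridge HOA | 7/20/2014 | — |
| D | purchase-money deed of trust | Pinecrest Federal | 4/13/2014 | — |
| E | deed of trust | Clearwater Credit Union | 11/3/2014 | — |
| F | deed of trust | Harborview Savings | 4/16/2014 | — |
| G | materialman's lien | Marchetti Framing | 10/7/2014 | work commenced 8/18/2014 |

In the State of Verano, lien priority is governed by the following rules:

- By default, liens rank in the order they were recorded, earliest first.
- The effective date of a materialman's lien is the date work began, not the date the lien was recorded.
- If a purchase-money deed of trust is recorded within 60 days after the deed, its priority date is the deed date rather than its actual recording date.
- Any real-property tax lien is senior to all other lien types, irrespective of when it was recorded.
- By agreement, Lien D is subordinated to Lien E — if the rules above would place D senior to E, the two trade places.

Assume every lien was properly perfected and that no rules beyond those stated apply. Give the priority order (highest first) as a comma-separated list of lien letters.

B, E, F, C, G, D, A

Effective dates after the stated exceptions: A's effective date is 1/13/2015, when work began; D's effective date is the deed date, 3/30/2014; G's effective date is 8/18/2014, when work began.
B is a real-property tax lien, so it outranks all other liens regardless of date.
Among the remaining liens, by effective date: D (3/30/2014), F (4/16/2014), C (7/20/2014), G (8/18/2014), E (11/3/2014), A (1/13/2015).
The subordination applies — D was senior to E — so D and E swap.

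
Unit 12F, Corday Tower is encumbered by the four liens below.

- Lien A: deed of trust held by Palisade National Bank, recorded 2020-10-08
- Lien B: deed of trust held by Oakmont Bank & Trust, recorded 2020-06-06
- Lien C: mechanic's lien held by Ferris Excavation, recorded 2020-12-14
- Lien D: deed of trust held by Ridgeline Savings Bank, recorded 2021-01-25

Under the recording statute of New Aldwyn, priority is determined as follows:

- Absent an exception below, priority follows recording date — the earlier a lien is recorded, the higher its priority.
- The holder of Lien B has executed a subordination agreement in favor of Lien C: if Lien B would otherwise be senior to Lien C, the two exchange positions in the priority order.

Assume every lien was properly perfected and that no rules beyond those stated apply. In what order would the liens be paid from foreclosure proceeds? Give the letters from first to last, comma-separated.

By effective date: B (2020-06-06), A (2020-10-08), C (2020-12-14), D (2021-01-25).
B is senior to C before the subordination, so the two trade places.

C, A, B, D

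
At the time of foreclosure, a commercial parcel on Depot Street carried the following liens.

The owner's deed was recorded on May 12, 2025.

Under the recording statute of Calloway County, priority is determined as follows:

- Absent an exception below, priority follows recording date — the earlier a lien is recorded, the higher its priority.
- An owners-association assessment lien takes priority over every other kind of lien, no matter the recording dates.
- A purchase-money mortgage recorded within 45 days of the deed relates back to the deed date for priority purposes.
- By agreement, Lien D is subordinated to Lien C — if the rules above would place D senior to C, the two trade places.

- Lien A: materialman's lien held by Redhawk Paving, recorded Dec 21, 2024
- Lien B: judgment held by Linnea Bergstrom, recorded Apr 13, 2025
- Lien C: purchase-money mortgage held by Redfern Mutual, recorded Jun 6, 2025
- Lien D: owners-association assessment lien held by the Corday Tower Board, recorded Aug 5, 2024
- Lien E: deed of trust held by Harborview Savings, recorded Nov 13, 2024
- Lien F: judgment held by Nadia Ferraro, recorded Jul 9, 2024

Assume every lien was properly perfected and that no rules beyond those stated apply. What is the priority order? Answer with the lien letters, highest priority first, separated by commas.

C, F, E, A, B, D

Effective dates after the stated exceptions: C relates back to the deed date May 12, 2025.
D is an owners-association assessment lien, so it outranks all other liens regardless of date.
Ordering the rest by effective date: F (Jul 9, 2024), E (Nov 13, 2024), A (Dec 21, 2024), B (Apr 13, 2025), C (May 12, 2025).
D is senior to C before the subordination, so the two trade places.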